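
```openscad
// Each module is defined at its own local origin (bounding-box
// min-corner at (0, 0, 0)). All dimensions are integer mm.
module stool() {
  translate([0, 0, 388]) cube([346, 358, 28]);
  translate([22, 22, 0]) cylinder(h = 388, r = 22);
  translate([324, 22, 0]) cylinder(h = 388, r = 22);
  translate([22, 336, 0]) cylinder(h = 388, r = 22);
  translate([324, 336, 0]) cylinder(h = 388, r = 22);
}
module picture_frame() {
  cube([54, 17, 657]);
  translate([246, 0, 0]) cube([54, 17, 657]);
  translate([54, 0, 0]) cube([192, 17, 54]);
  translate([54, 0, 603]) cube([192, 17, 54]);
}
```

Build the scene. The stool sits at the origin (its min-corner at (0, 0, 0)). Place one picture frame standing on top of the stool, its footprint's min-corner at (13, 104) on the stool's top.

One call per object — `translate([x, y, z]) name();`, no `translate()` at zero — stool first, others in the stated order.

stool();
translate([13, 104, 416]) picture_frame();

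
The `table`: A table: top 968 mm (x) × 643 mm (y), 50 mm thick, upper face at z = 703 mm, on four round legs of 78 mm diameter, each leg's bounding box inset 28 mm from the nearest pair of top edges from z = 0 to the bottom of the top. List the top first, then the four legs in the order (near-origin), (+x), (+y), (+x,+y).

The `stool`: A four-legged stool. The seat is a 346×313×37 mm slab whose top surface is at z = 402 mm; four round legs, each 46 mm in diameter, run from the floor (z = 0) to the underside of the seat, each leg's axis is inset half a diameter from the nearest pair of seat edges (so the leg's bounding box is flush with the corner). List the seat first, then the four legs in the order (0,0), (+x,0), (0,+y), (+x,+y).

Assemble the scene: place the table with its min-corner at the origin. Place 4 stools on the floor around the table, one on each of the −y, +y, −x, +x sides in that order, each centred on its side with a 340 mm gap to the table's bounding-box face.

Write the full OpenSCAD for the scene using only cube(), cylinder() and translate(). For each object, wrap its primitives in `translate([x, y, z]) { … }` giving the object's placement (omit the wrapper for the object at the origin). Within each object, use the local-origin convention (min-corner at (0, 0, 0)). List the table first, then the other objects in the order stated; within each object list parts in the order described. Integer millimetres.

translate([0, 0, 653]) cube([968, 643, 50]);
translate([67, 67, 0]) cylinder(h = 653, r = 39);
translate([901, 67, 0]) cylinder(h = 653, r = 39);
translate([67, 576, 0]) cylinder(h = 653, r = 39);
translate([901, 576, 0]) cylinder(h = 653, r = 39);
translate([311, -653, 0]) {
  translate([0, 0, 365]) cube([346, 313, 37]);
  translate([23, 23, 0]) cylinder(h = 365, r = 23);
  translate([323, 23, 0]) cylinder(h = 365, r = 23);
  translate([23, 290, 0]) cylinder(h = 365, r = 23);
  translate([323, 290, 0]) cylinder(h = 365, r = 23);
}
translate([311, 983, 0]) {
  translate([0, 0, 365]) cube([346, 313, 37]);
  translate([23, 23, 0]) cylinder(h = 365, r = 23);
  translate([323, 23, 0]) cylinder(h = 365, r = 23);
  translate([23, 290, 0]) cylinder(h = 365, r = 23);
  translate([323, 290, 0]) cylinder(h = 365, r = 23);
}
translate([-686, 165, 0]) {
  translate([0, 0, 365]) cube([346, 313, 37]);
  translate([23, 23, 0]) cylinder(h = 365, r = 23);
  translate([323, 23, 0]) cylinder(h = 365, r = 23);
  translate([23, 290, 0]) cylinder(h = 365, r = 23);
  translate([323, 290, 0]) cylinder(h = 365, r = 23);
}
translate([1308, 165, 0]) {
  translate([0, 0, 365]) cube([346, 313, 37]);
  translate([23, 23, 0]) cylinder(h = 365, r = 23);
  translate([323, 23, 0]) cylinder(h = 365, r = 23);
  translate([23, 290, 0]) cylinder(h = 365, r = 23);
  translate([323, 290, 0]) cylinder(h = 365, r = 23);
}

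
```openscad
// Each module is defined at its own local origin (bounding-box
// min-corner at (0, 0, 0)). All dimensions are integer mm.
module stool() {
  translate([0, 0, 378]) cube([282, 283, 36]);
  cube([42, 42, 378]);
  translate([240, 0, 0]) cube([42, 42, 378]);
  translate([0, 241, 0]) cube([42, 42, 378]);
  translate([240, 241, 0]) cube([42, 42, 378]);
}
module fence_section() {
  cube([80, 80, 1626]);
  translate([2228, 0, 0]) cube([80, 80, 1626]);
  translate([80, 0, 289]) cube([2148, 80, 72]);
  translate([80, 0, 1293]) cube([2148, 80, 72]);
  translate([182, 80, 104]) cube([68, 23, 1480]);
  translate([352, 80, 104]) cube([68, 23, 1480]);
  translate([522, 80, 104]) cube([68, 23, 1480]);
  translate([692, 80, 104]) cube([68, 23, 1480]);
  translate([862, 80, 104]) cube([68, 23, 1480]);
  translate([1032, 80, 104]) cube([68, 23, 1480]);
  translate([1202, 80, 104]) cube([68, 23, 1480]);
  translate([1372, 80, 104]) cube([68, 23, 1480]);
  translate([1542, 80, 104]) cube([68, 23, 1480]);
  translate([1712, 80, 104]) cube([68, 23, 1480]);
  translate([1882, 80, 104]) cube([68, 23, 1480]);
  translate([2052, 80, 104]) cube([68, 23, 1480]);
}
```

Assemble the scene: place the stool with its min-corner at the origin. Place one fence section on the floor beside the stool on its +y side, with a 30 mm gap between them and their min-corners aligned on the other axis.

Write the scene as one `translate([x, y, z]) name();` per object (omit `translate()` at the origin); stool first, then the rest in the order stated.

stool();
translate([0, 313, 0]) fence_section();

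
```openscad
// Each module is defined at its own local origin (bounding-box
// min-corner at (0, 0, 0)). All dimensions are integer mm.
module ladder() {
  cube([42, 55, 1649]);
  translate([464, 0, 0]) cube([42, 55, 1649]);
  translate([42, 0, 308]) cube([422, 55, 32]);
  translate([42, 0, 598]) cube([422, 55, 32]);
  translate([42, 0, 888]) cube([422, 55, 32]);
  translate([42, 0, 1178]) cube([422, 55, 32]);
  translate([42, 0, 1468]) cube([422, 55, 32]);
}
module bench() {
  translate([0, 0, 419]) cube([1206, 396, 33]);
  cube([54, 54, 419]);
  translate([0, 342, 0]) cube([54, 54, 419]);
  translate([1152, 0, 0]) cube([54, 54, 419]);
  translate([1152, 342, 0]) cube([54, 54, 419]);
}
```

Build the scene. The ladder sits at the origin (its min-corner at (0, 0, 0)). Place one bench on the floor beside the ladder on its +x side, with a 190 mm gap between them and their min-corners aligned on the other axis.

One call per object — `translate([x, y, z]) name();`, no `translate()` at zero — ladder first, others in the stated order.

ladder();
translate([696, 0, 0]) bench();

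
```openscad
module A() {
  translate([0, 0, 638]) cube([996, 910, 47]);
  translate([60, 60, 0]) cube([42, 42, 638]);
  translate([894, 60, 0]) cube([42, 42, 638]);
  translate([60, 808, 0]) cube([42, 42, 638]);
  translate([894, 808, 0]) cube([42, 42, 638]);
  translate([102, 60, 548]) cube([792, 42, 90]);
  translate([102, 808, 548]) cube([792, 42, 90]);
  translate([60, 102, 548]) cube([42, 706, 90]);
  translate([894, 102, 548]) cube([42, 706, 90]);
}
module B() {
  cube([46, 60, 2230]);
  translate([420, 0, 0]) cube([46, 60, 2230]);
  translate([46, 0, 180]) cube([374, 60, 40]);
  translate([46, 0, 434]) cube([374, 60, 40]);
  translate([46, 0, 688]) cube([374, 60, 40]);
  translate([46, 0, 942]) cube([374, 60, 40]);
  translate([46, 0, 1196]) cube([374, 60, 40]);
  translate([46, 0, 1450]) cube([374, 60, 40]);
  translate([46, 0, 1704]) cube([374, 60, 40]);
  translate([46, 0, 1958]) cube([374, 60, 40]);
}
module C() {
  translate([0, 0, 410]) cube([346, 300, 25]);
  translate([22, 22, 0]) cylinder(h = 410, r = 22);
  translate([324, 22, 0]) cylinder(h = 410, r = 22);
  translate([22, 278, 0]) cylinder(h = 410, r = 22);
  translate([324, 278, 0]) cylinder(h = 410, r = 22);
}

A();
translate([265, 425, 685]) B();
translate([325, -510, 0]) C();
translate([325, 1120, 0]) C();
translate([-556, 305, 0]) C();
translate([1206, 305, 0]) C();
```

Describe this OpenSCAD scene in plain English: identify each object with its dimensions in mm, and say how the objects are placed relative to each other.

A is a table with a 996×910 mm rectangular top, 47 mm thick, top surface at z = 685 mm, supported by four 42×42 mm square legs, each inset 60 mm from the nearest pair of top edges, running from the floor. Four apron rails, 42 mm thick and 90 mm tall, run between adjacent legs with their top edges flush with the underside of the top and their outer faces flush with the legs' outer faces.

B is a straight ladder. Two 46×60 mm vertical rails, 2230 mm tall, stand 466 mm apart (outside-to-outside) with their front faces coplanar on the −y side. 8 rungs, each 60 mm deep and 40 mm tall, span between the inner faces of the rails, front faces flush with the rails. The lowest rung's underside is at z = 180 mm and rungs are spaced 254 mm apart (underside to underside).

C is a simple wooden stool: a rectangular seat 346 mm (x) by 300 mm (y), 25 mm thick, top face at z = 435 mm, on four round legs, each 44 mm in diameter. The legs rest on z = 0, each leg's axis is inset half a diameter from the nearest pair of seat edges (so the leg's bounding box is flush with the corner).

The ladder is on top of the table, centred. Four stools sit around the table at the −y, +y, −x, +x sides.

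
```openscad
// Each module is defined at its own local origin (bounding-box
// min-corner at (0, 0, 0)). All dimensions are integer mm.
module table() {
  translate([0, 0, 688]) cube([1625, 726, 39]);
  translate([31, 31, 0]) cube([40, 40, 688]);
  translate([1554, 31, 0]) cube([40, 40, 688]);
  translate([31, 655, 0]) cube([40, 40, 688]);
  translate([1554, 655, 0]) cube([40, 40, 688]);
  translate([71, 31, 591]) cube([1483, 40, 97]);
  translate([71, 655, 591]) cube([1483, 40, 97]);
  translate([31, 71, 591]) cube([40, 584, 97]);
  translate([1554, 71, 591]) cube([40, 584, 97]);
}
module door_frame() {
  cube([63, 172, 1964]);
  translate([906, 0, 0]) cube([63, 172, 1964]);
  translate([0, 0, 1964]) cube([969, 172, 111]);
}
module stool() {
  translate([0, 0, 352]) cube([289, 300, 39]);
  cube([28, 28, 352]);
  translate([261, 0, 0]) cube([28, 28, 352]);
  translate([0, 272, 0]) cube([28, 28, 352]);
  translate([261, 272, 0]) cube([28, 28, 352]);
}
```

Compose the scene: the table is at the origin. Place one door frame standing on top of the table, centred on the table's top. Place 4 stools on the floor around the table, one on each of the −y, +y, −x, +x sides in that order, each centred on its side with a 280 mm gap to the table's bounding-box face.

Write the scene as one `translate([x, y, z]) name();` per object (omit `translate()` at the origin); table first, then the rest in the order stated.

table();
translate([328, 277, 727]) door_frame();
translate([668, -580, 0]) stool();
translate([668, 1006, 0]) stool();
translate([-569, 213, 0]) stool();
translate([1905, 213, 0]) stool();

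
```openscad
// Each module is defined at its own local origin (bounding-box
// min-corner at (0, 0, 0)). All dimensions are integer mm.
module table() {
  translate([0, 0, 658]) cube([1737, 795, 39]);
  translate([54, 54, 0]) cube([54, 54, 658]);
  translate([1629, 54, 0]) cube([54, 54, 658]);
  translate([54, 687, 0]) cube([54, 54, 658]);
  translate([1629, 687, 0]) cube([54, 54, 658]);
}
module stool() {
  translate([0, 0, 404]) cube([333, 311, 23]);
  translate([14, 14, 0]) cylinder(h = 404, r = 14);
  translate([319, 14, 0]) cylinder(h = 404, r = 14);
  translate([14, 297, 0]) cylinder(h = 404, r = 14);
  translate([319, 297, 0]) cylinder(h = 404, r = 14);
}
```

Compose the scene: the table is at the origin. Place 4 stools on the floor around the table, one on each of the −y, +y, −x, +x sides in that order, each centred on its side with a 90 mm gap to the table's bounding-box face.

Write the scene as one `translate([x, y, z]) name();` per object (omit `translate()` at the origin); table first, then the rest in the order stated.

table();
translate([702, -401, 0]) stool();
translate([702, 885, 0]) stool();
translate([-423, 242, 0]) stool();
translate([1827, 242, 0]) stool();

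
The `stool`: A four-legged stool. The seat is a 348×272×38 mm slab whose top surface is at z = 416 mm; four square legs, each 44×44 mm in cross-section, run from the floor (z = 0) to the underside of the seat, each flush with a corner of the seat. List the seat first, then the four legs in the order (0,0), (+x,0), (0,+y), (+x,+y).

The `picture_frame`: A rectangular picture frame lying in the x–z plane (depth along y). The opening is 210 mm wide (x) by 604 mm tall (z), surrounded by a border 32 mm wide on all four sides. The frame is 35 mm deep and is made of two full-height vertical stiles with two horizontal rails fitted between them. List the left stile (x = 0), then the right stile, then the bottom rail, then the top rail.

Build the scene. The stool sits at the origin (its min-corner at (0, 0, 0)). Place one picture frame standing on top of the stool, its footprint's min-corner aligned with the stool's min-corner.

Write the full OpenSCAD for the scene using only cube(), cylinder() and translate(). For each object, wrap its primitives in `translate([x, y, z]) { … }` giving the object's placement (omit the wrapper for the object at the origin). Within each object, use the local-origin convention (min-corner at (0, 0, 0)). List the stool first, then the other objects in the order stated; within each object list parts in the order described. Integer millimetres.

translate([0, 0, 378]) cube([348, 272, 38]);
cube([44, 44, 378]);
translate([304, 0, 0]) cube([44, 44, 378]);
translate([0, 228, 0]) cube([44, 44, 378]);
translate([304, 228, 0]) cube([44, 44, 378]);
translate([0, 0, 416]) {
  cube([32, 35, 668]);
  translate([242, 0, 0]) cube([32, 35, 668]);
  translate([32, 0, 0]) cube([210, 35, 32]);
  translate([32, 0, 636]) cube([210, 35, 32]);
}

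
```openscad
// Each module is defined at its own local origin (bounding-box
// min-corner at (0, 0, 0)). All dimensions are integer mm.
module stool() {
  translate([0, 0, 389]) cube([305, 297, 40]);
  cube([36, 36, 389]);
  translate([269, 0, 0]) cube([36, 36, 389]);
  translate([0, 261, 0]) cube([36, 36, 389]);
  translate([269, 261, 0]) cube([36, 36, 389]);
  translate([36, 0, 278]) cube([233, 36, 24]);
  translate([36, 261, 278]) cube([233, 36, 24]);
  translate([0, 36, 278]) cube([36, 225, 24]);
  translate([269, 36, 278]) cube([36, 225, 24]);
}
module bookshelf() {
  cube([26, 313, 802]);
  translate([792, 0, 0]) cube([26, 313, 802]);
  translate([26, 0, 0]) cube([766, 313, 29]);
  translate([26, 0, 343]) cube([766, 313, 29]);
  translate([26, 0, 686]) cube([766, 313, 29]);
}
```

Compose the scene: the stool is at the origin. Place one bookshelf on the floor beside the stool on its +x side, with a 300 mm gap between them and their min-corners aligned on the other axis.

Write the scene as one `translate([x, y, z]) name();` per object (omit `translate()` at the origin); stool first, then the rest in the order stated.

stool();
translate([605, 0, 0]) bookshelf();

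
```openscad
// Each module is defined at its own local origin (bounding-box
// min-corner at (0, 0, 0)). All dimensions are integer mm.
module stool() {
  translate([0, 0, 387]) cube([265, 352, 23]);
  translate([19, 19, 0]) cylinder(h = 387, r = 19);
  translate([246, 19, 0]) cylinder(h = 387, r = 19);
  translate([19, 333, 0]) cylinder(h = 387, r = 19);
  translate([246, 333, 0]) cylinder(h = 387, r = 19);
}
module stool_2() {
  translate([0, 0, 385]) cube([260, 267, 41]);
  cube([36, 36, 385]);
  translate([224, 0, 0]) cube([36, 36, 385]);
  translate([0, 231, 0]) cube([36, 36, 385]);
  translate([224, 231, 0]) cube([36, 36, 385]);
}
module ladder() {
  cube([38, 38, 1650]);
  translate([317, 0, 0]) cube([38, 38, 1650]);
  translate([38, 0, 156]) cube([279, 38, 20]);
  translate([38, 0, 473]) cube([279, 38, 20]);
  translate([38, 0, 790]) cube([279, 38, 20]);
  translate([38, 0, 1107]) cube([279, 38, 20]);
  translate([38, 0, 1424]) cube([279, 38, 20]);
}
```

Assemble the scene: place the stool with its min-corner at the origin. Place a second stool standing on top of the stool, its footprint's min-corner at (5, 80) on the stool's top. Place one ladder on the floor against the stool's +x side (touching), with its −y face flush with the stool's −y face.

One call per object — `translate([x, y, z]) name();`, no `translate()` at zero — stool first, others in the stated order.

stool();
translate([5, 80, 410]) stool_2();
translate([265, 0, 0]) ladder();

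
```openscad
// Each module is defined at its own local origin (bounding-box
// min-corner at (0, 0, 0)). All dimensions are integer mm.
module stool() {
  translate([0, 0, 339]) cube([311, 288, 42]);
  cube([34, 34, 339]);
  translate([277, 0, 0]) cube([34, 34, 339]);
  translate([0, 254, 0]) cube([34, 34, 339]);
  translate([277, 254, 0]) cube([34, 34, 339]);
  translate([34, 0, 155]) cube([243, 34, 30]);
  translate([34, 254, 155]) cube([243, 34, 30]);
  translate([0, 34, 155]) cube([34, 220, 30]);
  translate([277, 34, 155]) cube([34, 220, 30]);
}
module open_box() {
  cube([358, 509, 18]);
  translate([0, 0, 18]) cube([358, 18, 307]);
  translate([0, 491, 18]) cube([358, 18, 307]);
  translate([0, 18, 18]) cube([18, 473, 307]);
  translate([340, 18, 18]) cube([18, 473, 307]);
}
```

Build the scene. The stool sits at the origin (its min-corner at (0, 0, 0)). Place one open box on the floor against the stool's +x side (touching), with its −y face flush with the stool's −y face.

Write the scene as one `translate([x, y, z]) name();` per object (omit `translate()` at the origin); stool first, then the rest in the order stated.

stool();
translate([311, 0, 0]) open_box();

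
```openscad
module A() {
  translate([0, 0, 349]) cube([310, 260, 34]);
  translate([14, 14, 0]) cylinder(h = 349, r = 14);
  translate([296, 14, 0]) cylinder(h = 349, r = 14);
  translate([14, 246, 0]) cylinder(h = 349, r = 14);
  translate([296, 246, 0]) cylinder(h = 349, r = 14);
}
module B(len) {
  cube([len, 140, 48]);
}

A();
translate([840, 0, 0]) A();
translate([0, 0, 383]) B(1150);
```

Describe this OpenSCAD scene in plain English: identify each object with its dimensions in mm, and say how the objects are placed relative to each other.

A is a four-legged stool. The seat is a 310×260×34 mm slab whose top surface is at z = 383 mm; four round legs, each 28 mm in diameter, run from the floor (z = 0) to the underside of the seat, each leg's axis is inset half a diameter from the nearest pair of seat edges (so the leg's bounding box is flush with the corner).

B is a rectangular beam 1150 mm long (x), 140 mm deep (y), 48 mm thick (z).

The beam spans the tops of two stools placed 530 mm apart, resting at z = 383 mm.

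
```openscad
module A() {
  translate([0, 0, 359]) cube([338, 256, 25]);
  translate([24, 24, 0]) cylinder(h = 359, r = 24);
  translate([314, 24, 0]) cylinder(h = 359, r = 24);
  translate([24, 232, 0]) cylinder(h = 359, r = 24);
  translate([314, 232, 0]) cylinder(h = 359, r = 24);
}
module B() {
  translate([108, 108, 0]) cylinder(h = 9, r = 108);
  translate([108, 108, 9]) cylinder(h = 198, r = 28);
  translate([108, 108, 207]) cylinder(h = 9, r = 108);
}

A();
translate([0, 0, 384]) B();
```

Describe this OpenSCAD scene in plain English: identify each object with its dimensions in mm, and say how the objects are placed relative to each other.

A is a four-legged stool. The seat is 338×256 mm, 25 mm thick, top at z = 384 mm. It stands on four round legs, each 48 mm in diameter, from z = 0 to the seat underside, each leg's axis is inset half a diameter from the nearest pair of seat edges (so the leg's bounding box is flush with the corner).

B is a spool: two coaxial disc flanges of radius 108 mm and thickness 9 mm, joined by a core cylinder of radius 28 mm and height 198 mm. The lower flange rests on z = 0 and the three cylinders share a vertical axis.

The spool is on top of the stool.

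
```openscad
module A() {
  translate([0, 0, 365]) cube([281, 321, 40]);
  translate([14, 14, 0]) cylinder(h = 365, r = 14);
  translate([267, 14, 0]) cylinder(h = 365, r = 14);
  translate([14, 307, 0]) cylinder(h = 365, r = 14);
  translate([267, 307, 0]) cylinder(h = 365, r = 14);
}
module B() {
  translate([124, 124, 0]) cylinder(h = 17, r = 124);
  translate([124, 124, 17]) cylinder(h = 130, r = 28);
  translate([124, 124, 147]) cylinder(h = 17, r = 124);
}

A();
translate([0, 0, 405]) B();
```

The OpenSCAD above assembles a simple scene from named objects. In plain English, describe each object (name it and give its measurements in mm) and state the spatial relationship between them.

A is a four-legged stool. The seat is a 281×321×40 mm slab whose top surface is at z = 405 mm; four round legs, each 28 mm in diameter, run from the floor (z = 0) to the underside of the seat, each leg's axis is inset half a diameter from the nearest pair of seat edges (so the leg's bounding box is flush with the corner).

B is a spool: two coaxial disc flanges of radius 124 mm and thickness 17 mm, joined by a core cylinder of radius 28 mm and height 130 mm. The lower flange rests on z = 0 and the three cylinders share a vertical axis.

The spool is on top of the stool.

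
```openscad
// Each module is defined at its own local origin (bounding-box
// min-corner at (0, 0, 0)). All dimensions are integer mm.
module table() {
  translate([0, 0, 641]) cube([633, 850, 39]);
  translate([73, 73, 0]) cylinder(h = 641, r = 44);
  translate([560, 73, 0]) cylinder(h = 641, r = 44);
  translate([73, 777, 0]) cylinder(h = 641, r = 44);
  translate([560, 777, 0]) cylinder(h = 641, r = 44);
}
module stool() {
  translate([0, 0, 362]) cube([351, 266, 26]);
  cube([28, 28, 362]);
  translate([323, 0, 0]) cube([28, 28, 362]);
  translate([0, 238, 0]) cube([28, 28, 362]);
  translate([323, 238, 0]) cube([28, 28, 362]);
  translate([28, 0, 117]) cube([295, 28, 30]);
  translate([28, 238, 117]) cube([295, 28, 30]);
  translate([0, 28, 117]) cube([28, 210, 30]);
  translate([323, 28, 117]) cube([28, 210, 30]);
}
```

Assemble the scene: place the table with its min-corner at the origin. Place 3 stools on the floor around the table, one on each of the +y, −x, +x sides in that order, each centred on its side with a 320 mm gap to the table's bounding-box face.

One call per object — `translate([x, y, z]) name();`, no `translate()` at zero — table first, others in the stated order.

table();
translate([141, 1170, 0]) stool();
translate([-671, 292, 0]) stool();
translate([953, 292, 0]) stool();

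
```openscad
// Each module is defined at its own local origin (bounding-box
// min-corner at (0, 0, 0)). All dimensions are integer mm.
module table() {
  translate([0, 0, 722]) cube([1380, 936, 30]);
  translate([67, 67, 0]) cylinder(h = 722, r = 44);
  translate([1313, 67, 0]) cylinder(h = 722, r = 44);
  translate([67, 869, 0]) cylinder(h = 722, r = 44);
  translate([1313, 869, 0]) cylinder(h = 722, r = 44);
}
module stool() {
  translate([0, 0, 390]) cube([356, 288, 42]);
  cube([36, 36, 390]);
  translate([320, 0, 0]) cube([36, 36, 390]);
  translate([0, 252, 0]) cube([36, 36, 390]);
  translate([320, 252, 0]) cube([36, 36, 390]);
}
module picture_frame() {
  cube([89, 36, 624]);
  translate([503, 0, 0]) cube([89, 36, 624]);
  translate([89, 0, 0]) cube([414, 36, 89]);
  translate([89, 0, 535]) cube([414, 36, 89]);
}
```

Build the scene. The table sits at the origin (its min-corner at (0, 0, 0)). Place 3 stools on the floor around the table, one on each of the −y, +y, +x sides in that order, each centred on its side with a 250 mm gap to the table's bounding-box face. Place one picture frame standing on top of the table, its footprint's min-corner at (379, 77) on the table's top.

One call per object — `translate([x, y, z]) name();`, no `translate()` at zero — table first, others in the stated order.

table();
translate([512, -538, 0]) stool();
translate([512, 1186, 0]) stool();
translate([1630, 324, 0]) stool();
translate([379, 77, 752]) picture_frame();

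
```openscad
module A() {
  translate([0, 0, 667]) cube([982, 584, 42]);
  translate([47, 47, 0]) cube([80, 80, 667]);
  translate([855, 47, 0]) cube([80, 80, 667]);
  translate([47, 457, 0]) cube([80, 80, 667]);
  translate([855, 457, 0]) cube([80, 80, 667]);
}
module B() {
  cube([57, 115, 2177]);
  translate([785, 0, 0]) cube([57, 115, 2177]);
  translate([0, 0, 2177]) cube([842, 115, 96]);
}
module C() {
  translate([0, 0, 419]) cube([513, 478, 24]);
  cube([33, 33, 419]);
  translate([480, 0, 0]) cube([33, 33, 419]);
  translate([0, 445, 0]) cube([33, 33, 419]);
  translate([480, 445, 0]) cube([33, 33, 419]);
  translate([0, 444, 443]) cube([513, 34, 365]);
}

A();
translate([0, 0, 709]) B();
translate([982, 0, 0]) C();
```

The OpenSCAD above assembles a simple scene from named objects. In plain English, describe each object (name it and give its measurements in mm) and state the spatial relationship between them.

A is a table: top 982 mm (x) × 584 mm (y), 42 mm thick, upper face at z = 709 mm, on four 80×80 mm square legs, each inset 47 mm from the nearest pair of top edges, running from z = 0 to the bottom of the top.

B is a rectangular door frame: two vertical jambs of 57×115 mm section, 2177 mm tall, with a clear opening 728 mm wide between their inner faces. A header 96 mm tall and 115 mm deep lies on top of the jambs and spans the full outside width.

C is a chair. The seat is a 513×478×24 mm slab with its top at z = 443 mm, on four 33×33 mm corner legs (flush with the seat edges, standing on z = 0). A flat backrest 34 mm thick, 365 mm tall, spans the full seat width and rises from the seat top along its +y edge, rear face flush with the rear of the seat.

The door frame is on top of the table. The chair is against the table's +x side, with their −y faces flush.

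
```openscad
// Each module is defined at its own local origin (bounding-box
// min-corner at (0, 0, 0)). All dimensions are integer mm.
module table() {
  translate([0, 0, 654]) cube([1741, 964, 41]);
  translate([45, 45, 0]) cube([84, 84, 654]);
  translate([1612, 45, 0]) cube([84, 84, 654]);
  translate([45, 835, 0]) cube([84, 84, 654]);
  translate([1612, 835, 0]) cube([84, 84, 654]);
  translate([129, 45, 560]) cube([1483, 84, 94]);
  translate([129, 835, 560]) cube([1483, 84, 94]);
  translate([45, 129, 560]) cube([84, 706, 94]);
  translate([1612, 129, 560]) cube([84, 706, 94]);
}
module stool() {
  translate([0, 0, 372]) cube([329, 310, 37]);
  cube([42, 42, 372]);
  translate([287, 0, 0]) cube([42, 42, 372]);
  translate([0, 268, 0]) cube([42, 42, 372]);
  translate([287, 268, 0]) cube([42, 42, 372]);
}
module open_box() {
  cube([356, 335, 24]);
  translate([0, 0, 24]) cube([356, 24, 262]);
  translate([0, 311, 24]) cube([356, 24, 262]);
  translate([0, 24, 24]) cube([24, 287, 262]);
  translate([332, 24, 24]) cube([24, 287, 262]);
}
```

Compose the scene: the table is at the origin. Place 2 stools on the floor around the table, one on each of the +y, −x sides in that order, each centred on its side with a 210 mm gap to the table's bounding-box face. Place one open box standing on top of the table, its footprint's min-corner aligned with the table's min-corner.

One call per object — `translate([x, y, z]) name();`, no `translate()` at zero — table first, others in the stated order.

table();
translate([706, 1174, 0]) stool();
translate([-539, 327, 0]) stool();
translate([0, 0, 695]) open_box();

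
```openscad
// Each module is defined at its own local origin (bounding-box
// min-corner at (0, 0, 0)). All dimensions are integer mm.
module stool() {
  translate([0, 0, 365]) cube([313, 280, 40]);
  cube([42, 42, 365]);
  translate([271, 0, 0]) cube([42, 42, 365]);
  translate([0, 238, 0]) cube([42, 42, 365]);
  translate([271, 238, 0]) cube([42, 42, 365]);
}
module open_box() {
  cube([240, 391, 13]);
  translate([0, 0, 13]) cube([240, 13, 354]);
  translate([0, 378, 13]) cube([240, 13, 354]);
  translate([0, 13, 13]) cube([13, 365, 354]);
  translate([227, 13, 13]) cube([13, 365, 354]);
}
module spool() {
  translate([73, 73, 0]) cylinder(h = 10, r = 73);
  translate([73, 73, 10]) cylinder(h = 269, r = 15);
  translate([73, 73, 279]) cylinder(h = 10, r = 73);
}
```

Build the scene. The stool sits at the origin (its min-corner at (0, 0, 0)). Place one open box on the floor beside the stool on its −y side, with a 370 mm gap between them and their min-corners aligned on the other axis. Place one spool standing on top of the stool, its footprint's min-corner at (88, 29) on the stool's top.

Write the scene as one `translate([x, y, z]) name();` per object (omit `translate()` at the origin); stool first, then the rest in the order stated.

stool();
translate([0, -761, 0]) open_box();
translate([88, 29, 405]) spool();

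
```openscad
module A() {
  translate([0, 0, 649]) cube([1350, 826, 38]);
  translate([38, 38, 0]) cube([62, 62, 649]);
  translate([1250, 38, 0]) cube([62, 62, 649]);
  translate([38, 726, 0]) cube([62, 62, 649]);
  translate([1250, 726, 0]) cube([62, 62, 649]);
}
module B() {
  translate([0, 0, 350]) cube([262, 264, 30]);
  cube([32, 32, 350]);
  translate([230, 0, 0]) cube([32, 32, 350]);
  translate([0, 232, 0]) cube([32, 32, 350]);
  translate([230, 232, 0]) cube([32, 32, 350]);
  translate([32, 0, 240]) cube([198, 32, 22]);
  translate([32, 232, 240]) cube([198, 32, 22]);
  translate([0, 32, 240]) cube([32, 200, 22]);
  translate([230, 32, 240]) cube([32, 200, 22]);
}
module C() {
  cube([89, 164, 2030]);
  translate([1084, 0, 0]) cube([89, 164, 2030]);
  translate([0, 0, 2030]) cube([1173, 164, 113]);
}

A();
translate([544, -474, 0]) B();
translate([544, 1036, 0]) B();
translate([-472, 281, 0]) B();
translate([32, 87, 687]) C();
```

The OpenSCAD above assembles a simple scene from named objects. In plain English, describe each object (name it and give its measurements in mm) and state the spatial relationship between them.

A is a table: top 1350 mm (x) × 826 mm (y), 38 mm thick, upper face at z = 687 mm, on four 62×62 mm square legs, each inset 38 mm from the nearest pair of top edges, running from z = 0 to the bottom of the top.

B is a simple wooden stool: a rectangular seat 262 mm (x) by 264 mm (y), 30 mm thick, top face at z = 380 mm, on four square legs, each 32×32 mm in cross-section. The legs rest on z = 0, each flush with a corner of the seat. Four stretchers, 32 mm wide and 22 mm tall, connect adjacent legs with their undersides at z = 240 mm, each running between the inner faces of the legs it joins and aligned with the legs' outer faces on the other axis.

C is a door frame. The clear opening is 995 mm wide and 2030 mm high. Two 89 mm wide jambs, 164 mm deep, stand either side of the opening from the floor to the top of the opening. A 113 mm thick head sits across the top of both jambs, spanning the full outside width of the frame.

Three stools sit around the table at the −y, +y, −x sides. The door frame is on top of the table.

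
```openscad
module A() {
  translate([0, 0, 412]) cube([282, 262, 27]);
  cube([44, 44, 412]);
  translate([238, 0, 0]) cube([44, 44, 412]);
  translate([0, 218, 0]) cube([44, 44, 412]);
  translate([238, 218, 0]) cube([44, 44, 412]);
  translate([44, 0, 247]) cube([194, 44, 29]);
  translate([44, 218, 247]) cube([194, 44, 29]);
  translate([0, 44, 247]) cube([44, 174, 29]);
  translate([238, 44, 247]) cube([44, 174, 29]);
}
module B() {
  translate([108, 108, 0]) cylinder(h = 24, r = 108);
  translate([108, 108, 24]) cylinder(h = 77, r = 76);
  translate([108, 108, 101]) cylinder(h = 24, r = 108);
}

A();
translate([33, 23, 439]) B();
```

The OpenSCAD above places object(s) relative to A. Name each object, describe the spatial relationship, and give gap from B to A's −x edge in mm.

The spool's min-x is at 33; the stool's min-x is 0; gap = 33 mm.

A is a stool. B is a spool. The spool is on top of the stool, centred. The gap from the spool to the stool's −x edge is 33 mm.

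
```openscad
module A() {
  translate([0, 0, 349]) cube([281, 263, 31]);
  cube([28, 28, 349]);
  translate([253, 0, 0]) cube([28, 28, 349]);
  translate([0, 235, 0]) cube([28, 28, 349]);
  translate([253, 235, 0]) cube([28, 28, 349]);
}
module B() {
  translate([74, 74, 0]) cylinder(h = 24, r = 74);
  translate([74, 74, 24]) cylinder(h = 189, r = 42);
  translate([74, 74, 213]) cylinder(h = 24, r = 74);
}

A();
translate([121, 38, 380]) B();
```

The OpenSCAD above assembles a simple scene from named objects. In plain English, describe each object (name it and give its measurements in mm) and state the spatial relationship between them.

A is a four-legged stool. The seat is 281×263 mm, 31 mm thick, top at z = 380 mm. It stands on four square legs, each 28×28 mm in cross-section, from z = 0 to the seat underside, each flush with a corner of the seat.

B is a spool: two coaxial disc flanges of radius 74 mm and thickness 24 mm, joined by a core cylinder of radius 42 mm and height 189 mm. The lower flange rests on z = 0 and the three cylinders share a vertical axis.

The spool is on top of the stool.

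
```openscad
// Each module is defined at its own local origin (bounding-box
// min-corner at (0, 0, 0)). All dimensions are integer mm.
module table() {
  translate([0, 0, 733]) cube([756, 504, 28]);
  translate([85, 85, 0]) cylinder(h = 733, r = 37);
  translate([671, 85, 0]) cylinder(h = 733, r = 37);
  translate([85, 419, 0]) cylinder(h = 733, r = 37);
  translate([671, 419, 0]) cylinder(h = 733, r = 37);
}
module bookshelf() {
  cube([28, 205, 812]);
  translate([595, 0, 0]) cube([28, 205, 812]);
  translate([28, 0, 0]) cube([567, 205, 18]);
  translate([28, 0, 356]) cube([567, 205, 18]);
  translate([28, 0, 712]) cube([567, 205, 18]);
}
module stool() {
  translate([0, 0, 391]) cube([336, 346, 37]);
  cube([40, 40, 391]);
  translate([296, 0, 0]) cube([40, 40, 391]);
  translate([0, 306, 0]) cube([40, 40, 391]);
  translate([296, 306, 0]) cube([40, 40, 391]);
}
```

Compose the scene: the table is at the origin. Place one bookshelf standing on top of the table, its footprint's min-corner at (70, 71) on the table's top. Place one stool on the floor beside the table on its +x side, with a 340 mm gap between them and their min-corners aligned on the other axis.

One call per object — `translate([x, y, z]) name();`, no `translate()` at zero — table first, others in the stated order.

table();
translate([70, 71, 761]) bookshelf();
translate([1096, 0, 0]) stool();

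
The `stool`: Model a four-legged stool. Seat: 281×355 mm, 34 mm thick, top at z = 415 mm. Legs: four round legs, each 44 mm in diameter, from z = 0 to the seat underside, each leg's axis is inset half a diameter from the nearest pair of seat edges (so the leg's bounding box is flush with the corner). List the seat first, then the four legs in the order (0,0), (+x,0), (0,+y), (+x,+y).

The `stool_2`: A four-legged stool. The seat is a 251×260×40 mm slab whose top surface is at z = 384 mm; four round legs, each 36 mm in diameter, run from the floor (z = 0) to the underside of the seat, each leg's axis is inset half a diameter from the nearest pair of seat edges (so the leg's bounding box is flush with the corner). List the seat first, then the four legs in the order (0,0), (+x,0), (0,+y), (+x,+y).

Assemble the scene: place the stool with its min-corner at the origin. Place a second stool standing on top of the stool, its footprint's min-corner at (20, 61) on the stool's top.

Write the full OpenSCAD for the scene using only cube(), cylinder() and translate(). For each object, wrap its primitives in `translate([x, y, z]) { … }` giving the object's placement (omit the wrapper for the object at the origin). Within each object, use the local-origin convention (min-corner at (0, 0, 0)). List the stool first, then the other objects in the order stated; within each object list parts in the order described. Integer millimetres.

translate([0, 0, 381]) cube([281, 355, 34]);
translate([22, 22, 0]) cylinder(h = 381, r = 22);
translate([259, 22, 0]) cylinder(h = 381, r = 22);
translate([22, 333, 0]) cylinder(h = 381, r = 22);
translate([259, 333, 0]) cylinder(h = 381, r = 22);
translate([20, 61, 415]) {
  translate([0, 0, 344]) cube([251, 260, 40]);
  translate([18, 18, 0]) cylinder(h = 344, r = 18);
  translate([233, 18, 0]) cylinder(h = 344, r = 18);
  translate([18, 242, 0]) cylinder(h = 344, r = 18);
  translate([233, 242, 0]) cylinder(h = 344, r = 18);
}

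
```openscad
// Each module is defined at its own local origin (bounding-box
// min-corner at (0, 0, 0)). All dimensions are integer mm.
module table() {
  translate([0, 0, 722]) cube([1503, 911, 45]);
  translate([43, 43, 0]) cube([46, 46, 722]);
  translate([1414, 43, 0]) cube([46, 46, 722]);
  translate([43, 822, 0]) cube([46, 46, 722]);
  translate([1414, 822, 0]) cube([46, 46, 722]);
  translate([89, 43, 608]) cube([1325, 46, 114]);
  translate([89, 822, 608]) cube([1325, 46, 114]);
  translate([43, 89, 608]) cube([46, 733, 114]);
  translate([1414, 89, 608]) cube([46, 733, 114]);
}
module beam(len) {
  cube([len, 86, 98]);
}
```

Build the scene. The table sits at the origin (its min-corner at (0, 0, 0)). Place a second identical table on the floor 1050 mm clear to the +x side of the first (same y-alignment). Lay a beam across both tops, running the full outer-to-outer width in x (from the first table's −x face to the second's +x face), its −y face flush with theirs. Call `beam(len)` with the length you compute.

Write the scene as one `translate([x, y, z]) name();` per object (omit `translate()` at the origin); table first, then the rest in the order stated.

table();
translate([2553, 0, 0]) table();
translate([0, 0, 767]) beam(4056);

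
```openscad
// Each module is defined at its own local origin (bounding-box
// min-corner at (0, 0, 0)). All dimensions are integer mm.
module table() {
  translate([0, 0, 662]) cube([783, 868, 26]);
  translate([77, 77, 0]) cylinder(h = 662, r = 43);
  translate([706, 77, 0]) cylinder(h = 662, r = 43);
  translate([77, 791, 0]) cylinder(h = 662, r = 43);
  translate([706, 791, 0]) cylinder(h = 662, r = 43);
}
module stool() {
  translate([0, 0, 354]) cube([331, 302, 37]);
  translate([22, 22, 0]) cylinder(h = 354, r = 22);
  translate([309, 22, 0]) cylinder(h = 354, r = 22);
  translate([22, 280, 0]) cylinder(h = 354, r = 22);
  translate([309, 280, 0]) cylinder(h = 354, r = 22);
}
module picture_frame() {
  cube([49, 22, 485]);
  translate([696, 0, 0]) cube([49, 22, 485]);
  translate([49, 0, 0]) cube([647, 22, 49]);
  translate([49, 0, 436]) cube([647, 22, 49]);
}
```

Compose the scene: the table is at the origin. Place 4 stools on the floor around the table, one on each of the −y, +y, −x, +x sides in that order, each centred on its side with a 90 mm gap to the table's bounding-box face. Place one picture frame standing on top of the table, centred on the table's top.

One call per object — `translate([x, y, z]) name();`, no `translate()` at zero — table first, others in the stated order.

table();
translate([226, -392, 0]) stool();
translate([226, 958, 0]) stool();
translate([-421, 283, 0]) stool();
translate([873, 283, 0]) stool();
translate([19, 423, 688]) picture_frame();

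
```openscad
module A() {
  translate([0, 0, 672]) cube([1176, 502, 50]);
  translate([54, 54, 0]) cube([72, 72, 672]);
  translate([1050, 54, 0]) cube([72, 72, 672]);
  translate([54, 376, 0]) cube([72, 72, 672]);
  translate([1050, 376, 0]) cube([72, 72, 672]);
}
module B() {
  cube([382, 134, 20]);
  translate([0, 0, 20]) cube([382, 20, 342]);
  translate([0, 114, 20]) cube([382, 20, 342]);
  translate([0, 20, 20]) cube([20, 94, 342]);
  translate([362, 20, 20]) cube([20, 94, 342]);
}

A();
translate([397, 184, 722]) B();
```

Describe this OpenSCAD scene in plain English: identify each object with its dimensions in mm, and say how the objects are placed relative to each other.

A is a rectangular dining table. The top is 1176×502×50 mm with its upper surface at z = 722 mm. It stands on four 72×72 mm square legs, each inset 54 mm from the nearest pair of top edges, running from the floor to the underside of the top.

B is an open storage box with external size 382×134×362 mm and wall thickness 20 mm (the base is also 20 mm thick). The base covers the whole footprint; the four walls stand on the base, with the y-facing walls full-width and the x-facing walls fitting between their inner faces.

The open box is on top of the table, centred.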